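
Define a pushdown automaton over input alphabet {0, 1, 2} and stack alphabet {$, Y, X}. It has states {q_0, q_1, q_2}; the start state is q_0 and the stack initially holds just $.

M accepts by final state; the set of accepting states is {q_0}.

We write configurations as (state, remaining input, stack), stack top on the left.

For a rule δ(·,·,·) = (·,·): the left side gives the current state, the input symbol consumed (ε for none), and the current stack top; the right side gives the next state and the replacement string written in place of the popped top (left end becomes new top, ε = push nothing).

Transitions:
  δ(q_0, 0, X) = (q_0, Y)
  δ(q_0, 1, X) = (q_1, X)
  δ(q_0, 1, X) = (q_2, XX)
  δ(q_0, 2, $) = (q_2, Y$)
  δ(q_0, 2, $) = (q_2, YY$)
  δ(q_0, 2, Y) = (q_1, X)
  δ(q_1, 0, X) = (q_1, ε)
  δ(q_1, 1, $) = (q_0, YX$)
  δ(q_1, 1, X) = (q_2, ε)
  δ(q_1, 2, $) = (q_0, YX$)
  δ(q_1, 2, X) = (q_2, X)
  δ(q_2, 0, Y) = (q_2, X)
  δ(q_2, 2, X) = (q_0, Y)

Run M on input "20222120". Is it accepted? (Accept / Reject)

No computation consumes all input and reaches a final state.

Reject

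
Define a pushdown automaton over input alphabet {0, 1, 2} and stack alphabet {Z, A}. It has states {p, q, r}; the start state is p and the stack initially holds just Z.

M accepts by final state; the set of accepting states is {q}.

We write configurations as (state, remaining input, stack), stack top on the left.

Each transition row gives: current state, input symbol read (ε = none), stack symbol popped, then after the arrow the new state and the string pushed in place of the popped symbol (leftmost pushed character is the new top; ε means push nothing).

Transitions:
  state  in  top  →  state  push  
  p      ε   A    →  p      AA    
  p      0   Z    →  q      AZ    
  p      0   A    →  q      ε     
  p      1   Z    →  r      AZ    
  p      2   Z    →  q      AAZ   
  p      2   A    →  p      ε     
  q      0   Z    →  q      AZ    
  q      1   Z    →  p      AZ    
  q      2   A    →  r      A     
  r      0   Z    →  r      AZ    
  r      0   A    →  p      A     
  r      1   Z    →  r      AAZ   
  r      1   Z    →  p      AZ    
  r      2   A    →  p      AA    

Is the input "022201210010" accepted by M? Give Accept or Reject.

Accept

One accepting computation: (p, 022201210010, Z) ⊢ (q, 22201210010, AZ) ⊢ (r, 2201210010, AZ) ⊢ (p, 201210010, AAZ) ⊢ (p, 01210010, AZ) ⊢ (q, 1210010, Z) ⊢ (p, 210010, AZ) ⊢ (p, 10010, Z) ⊢ (r, 0010, AZ) ⊢ (p, 010, AZ) ⊢ (q, 10, Z) ⊢ (p, 0, AZ) ⊢ (q, ε, Z)
All input consumed and state q ∈ F.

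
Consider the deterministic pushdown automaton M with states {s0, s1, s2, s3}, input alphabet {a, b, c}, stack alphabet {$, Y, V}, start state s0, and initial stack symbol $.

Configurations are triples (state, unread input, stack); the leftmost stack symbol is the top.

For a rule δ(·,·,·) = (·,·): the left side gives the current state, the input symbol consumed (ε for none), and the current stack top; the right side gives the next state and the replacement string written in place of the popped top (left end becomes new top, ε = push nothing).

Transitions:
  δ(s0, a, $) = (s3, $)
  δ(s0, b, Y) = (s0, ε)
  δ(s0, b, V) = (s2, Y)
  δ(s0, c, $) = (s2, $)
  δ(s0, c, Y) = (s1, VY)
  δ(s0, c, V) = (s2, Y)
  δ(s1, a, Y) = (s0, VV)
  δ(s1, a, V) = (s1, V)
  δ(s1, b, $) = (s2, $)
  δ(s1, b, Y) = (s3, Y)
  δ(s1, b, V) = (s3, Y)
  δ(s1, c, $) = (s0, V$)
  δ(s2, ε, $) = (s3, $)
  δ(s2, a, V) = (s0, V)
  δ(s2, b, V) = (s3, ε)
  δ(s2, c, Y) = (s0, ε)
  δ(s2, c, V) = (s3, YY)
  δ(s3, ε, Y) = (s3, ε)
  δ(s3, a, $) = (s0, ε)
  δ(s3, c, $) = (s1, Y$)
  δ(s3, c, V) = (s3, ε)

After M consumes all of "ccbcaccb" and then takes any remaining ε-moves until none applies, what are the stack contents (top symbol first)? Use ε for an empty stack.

(s0, ccbcaccb, $)
  read c, top $: go to s2, push $ → (s2, cbcaccb, $)
  ε-move, top $: go to s3, push $ → (s3, cbcaccb, $)
  read c, top $: go to s1, push Y$ → (s1, bcaccb, Y$)
  read b, top Y: go to s3, push Y → (s3, caccb, Y$)
  ε-move, top Y: go to s3, push ε → (s3, caccb, $)
  read c, top $: go to s1, push Y$ → (s1, accb, Y$)
  read a, top Y: go to s0, push VV → (s0, ccb, VV$)
  read c, top V: go to s2, push Y → (s2, cb, YV$)
  read c, top Y: go to s0, push ε → (s0, b, V$)
  read b, top V: go to s2, push Y → (s2, ε, Y$)
All input consumed in state s2 with stack Y$.

Y$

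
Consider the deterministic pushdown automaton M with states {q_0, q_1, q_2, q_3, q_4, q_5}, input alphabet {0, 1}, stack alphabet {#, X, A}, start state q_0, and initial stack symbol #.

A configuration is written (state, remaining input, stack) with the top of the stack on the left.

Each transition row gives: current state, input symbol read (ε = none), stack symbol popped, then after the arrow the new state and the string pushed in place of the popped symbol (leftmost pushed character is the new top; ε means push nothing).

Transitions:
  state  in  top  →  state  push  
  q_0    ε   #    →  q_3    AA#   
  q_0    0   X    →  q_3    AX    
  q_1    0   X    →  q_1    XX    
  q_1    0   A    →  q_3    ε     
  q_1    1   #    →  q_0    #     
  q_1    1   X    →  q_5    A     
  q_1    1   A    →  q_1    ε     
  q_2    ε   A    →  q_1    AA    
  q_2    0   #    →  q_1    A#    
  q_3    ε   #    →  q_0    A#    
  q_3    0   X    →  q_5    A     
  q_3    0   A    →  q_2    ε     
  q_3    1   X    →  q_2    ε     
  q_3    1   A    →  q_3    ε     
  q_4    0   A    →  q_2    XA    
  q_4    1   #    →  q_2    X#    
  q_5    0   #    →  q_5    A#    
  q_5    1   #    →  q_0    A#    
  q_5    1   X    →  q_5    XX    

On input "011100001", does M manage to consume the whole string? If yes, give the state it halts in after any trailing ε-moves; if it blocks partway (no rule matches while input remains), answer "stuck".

(q_0, 011100001, #)
  ε-move, top #: go to q_3, push AA# → (q_3, 011100001, AA#)
  read 0, top A: go to q_2, push ε → (q_2, 11100001, A#)
  ε-move, top A: go to q_1, push AA → (q_1, 11100001, AA#)
  read 1, top A: go to q_1, push ε → (q_1, 1100001, A#)
  read 1, top A: go to q_1, push ε → (q_1, 100001, #)
  read 1, top #: go to q_0, push # → (q_0, 00001, #)
  ε-move, top #: go to q_3, push AA# → (q_3, 00001, AA#)
  read 0, top A: go to q_2, push ε → (q_2, 0001, A#)
  ε-move, top A: go to q_1, push AA → (q_1, 0001, AA#)
  read 0, top A: go to q_3, push ε → (q_3, 001, A#)
  read 0, top A: go to q_2, push ε → (q_2, 01, #)
  read 0, top #: go to q_1, push A# → (q_1, 1, A#)
  read 1, top A: go to q_1, push ε → (q_1, ε, #)
All input consumed; M is in state q_1.

q_1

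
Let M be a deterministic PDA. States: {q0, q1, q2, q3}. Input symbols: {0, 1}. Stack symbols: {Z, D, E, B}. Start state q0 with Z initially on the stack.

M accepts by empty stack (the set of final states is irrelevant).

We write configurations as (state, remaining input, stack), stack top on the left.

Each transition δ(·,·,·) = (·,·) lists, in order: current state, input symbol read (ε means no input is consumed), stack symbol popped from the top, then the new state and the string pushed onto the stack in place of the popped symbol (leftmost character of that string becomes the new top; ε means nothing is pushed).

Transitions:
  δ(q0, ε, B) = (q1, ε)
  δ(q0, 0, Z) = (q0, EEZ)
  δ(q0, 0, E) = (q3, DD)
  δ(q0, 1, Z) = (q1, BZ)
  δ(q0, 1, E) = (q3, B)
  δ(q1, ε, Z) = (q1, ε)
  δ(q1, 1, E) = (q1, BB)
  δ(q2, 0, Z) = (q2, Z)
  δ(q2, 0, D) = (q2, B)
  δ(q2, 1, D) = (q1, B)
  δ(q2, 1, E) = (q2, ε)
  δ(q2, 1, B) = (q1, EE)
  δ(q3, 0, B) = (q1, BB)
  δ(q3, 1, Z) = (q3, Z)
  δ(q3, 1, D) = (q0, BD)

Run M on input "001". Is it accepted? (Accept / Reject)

Reject

(q0, 001, Z)
  read 0, top Z: go to q0, push EEZ → (q0, 01, EEZ)
  read 0, top E: go to q3, push DD → (q3, 1, DDEZ)
  read 1, top D: go to q0, push BD → (q0, ε, BDDEZ)
  ε-move, top B: go to q1, push ε → (q1, ε, DDEZ)
All input consumed; stack is DDEZ, not empty, and no further ε-move applies.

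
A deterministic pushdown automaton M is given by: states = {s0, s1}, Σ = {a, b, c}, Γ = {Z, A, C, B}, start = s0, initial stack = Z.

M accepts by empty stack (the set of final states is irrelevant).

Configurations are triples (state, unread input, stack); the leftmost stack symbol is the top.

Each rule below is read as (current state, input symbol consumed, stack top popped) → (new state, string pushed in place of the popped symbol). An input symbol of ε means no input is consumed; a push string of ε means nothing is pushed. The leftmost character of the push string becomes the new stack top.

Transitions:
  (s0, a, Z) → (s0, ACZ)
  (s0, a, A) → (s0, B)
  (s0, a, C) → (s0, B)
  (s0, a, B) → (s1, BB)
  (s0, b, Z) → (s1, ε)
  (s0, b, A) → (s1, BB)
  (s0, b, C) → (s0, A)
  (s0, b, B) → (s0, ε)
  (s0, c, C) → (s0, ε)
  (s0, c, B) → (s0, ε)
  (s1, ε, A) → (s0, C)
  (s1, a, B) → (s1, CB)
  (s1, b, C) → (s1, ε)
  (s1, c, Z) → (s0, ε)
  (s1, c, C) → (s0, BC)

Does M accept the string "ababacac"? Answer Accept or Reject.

(s0, ababacac, Z)
  read a, top Z: go to s0, push ACZ → (s0, babacac, ACZ)
  read b, top A: go to s1, push BB → (s1, abacac, BBCZ)
  read a, top B: go to s1, push CB → (s1, bacac, CBBCZ)
  read b, top C: go to s1, push ε → (s1, acac, BBCZ)
  read a, top B: go to s1, push CB → (s1, cac, CBBCZ)
  read c, top C: go to s0, push BC → (s0, ac, BCBBCZ)
  read a, top B: go to s1, push BB → (s1, c, BBCBBCZ)
No transition applies at (s1, c, BBCBBCZ); input not fully consumed.

Reject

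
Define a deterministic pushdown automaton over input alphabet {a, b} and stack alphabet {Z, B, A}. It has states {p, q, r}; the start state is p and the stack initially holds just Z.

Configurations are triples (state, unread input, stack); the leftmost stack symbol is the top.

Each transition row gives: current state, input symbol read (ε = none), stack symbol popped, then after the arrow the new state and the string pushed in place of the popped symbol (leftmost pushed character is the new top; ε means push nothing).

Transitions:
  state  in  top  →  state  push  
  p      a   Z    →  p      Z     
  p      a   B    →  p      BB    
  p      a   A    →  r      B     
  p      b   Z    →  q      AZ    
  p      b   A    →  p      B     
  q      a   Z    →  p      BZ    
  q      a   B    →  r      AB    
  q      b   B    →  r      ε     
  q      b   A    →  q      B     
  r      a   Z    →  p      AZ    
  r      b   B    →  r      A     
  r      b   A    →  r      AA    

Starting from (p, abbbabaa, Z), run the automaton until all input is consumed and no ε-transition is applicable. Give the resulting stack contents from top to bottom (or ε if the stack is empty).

BBBZ

(p, abbbabaa, Z)
  read a, top Z: go to p, push Z → (p, bbbabaa, Z)
  read b, top Z: go to q, push AZ → (q, bbabaa, AZ)
  read b, top A: go to q, push B → (q, babaa, BZ)
  read b, top B: go to r, push ε → (r, abaa, Z)
  read a, top Z: go to p, push AZ → (p, baa, AZ)
  read b, top A: go to p, push B → (p, aa, BZ)
  read a, top B: go to p, push BB → (p, a, BBZ)
  read a, top B: go to p, push BB → (p, ε, BBBZ)
All input consumed in state p with stack BBBZ.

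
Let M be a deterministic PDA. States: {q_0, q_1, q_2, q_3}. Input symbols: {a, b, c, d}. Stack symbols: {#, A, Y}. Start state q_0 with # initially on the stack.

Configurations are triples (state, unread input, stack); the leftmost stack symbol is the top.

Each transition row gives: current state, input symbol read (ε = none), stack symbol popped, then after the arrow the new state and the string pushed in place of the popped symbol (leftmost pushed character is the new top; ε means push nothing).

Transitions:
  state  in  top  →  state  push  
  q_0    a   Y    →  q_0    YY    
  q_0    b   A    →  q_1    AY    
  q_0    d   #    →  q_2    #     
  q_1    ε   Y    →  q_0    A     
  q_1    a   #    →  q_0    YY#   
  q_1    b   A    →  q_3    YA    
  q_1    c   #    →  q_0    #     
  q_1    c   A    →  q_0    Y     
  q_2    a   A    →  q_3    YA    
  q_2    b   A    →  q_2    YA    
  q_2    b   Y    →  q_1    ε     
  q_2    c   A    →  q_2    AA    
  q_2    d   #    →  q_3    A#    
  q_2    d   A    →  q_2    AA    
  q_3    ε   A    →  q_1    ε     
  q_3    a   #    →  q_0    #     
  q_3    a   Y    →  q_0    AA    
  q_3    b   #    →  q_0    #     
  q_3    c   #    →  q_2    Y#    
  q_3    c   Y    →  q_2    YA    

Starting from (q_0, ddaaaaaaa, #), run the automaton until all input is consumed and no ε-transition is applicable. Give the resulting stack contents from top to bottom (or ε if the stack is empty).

(q_0, ddaaaaaaa, #) ⊢ (q_2, daaaaaaa, #) ⊢ (q_3, aaaaaaa, A#) ⊢ (q_1, aaaaaaa, #) ⊢ (q_0, aaaaaa, YY#) ⊢ (q_0, aaaaa, YYY#) ⊢ (q_0, aaaa, YYYY#) ⊢ (q_0, aaa, YYYYY#) ⊢ (q_0, aa, YYYYYY#) ⊢ (q_0, a, YYYYYYY#) ⊢ (q_0, ε, YYYYYYYY#)
All input consumed in state q_0 with stack YYYYYYYY#.

YYYYYYYY#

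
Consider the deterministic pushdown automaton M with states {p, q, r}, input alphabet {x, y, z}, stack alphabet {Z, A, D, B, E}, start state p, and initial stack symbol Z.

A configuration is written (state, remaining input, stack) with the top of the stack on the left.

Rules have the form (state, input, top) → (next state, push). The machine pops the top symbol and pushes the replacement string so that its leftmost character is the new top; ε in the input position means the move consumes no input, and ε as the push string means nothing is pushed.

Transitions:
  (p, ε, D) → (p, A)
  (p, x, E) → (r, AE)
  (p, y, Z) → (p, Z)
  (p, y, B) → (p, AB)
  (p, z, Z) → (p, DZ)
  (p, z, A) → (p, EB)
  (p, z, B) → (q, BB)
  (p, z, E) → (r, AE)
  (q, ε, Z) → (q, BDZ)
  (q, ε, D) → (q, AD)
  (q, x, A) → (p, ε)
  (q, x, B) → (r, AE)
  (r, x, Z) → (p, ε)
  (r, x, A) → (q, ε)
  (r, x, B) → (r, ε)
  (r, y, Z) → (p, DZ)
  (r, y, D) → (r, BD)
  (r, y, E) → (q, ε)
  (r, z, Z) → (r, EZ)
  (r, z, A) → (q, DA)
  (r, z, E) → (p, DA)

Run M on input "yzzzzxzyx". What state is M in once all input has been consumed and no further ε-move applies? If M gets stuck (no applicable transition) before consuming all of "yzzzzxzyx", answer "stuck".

stuck

(p, yzzzzxzyx, Z)
  read y, top Z: go to p, push Z → (p, zzzzxzyx, Z)
  read z, top Z: go to p, push DZ → (p, zzzxzyx, DZ)
  ε-move, top D: go to p, push A → (p, zzzxzyx, AZ)
  read z, top A: go to p, push EB → (p, zzxzyx, EBZ)
  read z, top E: go to r, push AE → (r, zxzyx, AEBZ)
  read z, top A: go to q, push DA → (q, xzyx, DAEBZ)
  ε-move, top D: go to q, push AD → (q, xzyx, ADAEBZ)
  read x, top A: go to p, push ε → (p, zyx, DAEBZ)
  ε-move, top D: go to p, push A → (p, zyx, AAEBZ)
  read z, top A: go to p, push EB → (p, yx, EBAEBZ)
No transition for (p, y, top E); M blocks with input yx remaining.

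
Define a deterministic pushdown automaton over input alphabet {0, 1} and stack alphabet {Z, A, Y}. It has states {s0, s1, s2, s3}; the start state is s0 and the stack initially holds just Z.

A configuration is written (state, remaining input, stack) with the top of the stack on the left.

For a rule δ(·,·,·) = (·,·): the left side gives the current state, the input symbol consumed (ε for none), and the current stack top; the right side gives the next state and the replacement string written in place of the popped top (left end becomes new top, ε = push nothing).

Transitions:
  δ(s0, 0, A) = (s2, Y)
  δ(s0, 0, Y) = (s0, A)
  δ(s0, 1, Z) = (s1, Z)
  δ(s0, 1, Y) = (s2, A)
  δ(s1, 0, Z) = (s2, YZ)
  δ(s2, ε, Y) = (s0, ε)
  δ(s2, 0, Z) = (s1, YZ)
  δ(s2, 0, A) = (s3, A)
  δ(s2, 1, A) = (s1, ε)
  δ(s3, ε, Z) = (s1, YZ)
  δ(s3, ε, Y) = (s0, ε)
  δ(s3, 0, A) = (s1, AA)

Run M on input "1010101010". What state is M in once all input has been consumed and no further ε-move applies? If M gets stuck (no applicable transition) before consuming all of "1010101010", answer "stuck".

(s0, 1010101010, Z) ⊢ (s1, 010101010, Z) ⊢ (s2, 10101010, YZ) ⊢ (s0, 10101010, Z) ⊢ (s1, 0101010, Z) ⊢ (s2, 101010, YZ) ⊢ (s0, 101010, Z) ⊢ (s1, 01010, Z) ⊢ (s2, 1010, YZ) ⊢ (s0, 1010, Z) ⊢ (s1, 010, Z) ⊢ (s2, 10, YZ) ⊢ (s0, 10, Z) ⊢ (s1, 0, Z) ⊢ (s2, ε, YZ) ⊢ (s0, ε, Z)
All input consumed; M is in state s0.

s0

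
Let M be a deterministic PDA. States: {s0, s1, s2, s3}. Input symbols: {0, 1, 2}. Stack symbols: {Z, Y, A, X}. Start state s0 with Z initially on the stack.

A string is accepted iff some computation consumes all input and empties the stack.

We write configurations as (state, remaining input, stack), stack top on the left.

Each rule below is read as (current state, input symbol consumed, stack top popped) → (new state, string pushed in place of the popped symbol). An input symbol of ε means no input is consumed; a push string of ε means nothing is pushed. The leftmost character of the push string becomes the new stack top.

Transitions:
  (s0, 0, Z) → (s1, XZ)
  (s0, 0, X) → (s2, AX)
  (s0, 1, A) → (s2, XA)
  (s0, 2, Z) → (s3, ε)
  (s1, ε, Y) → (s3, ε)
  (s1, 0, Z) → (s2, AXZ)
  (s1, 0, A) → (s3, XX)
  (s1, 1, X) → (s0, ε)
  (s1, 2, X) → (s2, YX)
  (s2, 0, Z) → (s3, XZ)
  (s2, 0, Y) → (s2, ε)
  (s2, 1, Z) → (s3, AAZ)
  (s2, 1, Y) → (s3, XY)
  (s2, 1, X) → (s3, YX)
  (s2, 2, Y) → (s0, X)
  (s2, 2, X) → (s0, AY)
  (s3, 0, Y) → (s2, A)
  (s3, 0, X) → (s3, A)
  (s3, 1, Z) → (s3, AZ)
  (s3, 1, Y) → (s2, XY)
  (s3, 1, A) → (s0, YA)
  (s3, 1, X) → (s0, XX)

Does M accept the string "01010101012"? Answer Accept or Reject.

Accept

(s0, 01010101012, Z)
  read 0, top Z: go to s1, push XZ → (s1, 1010101012, XZ)
  read 1, top X: go to s0, push ε → (s0, 010101012, Z)
  read 0, top Z: go to s1, push XZ → (s1, 10101012, XZ)
  read 1, top X: go to s0, push ε → (s0, 0101012, Z)
  read 0, top Z: go to s1, push XZ → (s1, 101012, XZ)
  read 1, top X: go to s0, push ε → (s0, 01012, Z)
  read 0, top Z: go to s1, push XZ → (s1, 1012, XZ)
  read 1, top X: go to s0, push ε → (s0, 012, Z)
  read 0, top Z: go to s1, push XZ → (s1, 12, XZ)
  read 1, top X: go to s0, push ε → (s0, 2, Z)
  read 2, top Z: go to s3, push ε → (s3, ε, ε)
All input consumed and the stack is empty.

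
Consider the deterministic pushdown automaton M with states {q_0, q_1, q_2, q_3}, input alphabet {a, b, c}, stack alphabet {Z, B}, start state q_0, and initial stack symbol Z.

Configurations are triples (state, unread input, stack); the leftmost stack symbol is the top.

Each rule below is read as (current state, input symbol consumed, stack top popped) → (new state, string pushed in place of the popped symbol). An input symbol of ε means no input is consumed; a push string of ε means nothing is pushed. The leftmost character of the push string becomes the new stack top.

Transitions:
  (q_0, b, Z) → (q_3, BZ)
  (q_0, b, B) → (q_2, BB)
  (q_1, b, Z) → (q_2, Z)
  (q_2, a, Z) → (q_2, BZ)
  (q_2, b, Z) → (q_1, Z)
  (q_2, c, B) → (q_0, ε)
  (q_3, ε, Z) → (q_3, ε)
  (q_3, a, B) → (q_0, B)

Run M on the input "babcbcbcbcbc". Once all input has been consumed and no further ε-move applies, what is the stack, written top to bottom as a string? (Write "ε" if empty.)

(q_0, babcbcbcbcbc, Z)
  read b, top Z: go to q_3, push BZ → (q_3, abcbcbcbcbc, BZ)
  read a, top B: go to q_0, push B → (q_0, bcbcbcbcbc, BZ)
  read b, top B: go to q_2, push BB → (q_2, cbcbcbcbc, BBZ)
  read c, top B: go to q_0, push ε → (q_0, bcbcbcbc, BZ)
  read b, top B: go to q_2, push BB → (q_2, cbcbcbc, BBZ)
  read c, top B: go to q_0, push ε → (q_0, bcbcbc, BZ)
  read b, top B: go to q_2, push BB → (q_2, cbcbc, BBZ)
  read c, top B: go to q_0, push ε → (q_0, bcbc, BZ)
  read b, top B: go to q_2, push BB → (q_2, cbc, BBZ)
  read c, top B: go to q_0, push ε → (q_0, bc, BZ)
  read b, top B: go to q_2, push BB → (q_2, c, BBZ)
  read c, top B: go to q_0, push ε → (q_0, ε, BZ)
All input consumed in state q_0 with stack BZ.

BZ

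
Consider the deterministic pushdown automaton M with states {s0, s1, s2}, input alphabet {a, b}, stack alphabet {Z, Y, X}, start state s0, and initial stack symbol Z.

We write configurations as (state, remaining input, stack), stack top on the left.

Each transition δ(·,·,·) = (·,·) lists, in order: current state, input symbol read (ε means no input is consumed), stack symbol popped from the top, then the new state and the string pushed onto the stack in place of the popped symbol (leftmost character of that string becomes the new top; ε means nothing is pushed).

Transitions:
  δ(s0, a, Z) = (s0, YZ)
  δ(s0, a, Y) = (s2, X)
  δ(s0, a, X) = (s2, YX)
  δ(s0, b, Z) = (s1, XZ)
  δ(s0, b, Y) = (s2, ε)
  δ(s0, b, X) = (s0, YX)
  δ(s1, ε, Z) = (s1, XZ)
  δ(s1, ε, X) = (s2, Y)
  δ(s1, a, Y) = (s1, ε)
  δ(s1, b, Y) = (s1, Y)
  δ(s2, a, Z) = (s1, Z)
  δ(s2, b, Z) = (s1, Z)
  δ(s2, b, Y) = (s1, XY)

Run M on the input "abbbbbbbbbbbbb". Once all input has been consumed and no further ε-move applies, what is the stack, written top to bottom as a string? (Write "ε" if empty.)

YYYYYYYYYYYYZ

(s0, abbbbbbbbbbbbb, Z)
  read a, top Z: go to s0, push YZ → (s0, bbbbbbbbbbbbb, YZ)
  read b, top Y: go to s2, push ε → (s2, bbbbbbbbbbbb, Z)
  read b, top Z: go to s1, push Z → (s1, bbbbbbbbbbb, Z)
  ε-move, top Z: go to s1, push XZ → (s1, bbbbbbbbbbb, XZ)
  ε-move, top X: go to s2, push Y → (s2, bbbbbbbbbbb, YZ)
  read b, top Y: go to s1, push XY → (s1, bbbbbbbbbb, XYZ)
  ε-move, top X: go to s2, push Y → (s2, bbbbbbbbbb, YYZ)
  read b, top Y: go to s1, push XY → (s1, bbbbbbbbb, XYYZ)
  ε-move, top X: go to s2, push Y → (s2, bbbbbbbbb, YYYZ)
  read b, top Y: go to s1, push XY → (s1, bbbbbbbb, XYYYZ)
  ε-move, top X: go to s2, push Y → (s2, bbbbbbbb, YYYYZ)
  read b, top Y: go to s1, push XY → (s1, bbbbbbb, XYYYYZ)
  ε-move, top X: go to s2, push Y → (s2, bbbbbbb, YYYYYZ)
  read b, top Y: go to s1, push XY → (s1, bbbbbb, XYYYYYZ)
  ε-move, top X: go to s2, push Y → (s2, bbbbbb, YYYYYYZ)
  read b, top Y: go to s1, push XY → (s1, bbbbb, XYYYYYYZ)
  ε-move, top X: go to s2, push Y → (s2, bbbbb, YYYYYYYZ)
  read b, top Y: go to s1, push XY → (s1, bbbb, XYYYYYYYZ)
  ε-move, top X: go to s2, push Y → (s2, bbbb, YYYYYYYYZ)
  read b, top Y: go to s1, push XY → (s1, bbb, XYYYYYYYYZ)
  ε-move, top X: go to s2, push Y → (s2, bbb, YYYYYYYYYZ)
  read b, top Y: go to s1, push XY → (s1, bb, XYYYYYYYYYZ)
  ε-move, top X: go to s2, push Y → (s2, bb, YYYYYYYYYYZ)
  read b, top Y: go to s1, push XY → (s1, b, XYYYYYYYYYYZ)
  ε-move, top X: go to s2, push Y → (s2, b, YYYYYYYYYYYZ)
  read b, top Y: go to s1, push XY → (s1, ε, XYYYYYYYYYYYZ)
  ε-move, top X: go to s2, push Y → (s2, ε, YYYYYYYYYYYYZ)
All input consumed in state s2 with stack YYYYYYYYYYYYZ.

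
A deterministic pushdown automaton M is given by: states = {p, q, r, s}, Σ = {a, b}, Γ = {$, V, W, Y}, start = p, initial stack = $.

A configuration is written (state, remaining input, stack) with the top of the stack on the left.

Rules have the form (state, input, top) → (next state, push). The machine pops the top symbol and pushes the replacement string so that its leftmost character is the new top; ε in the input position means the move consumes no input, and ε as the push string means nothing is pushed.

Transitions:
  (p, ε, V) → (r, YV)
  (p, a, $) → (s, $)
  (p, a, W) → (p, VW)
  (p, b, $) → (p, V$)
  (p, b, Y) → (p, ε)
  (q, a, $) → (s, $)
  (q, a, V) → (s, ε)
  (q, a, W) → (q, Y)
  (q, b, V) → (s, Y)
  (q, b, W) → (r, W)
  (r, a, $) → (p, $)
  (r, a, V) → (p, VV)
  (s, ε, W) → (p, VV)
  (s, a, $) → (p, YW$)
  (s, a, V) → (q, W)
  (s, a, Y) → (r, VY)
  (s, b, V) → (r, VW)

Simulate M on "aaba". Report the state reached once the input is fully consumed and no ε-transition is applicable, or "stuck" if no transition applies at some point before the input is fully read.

(p, aaba, $)
  read a, top $: go to s, push $ → (s, aba, $)
  read a, top $: go to p, push YW$ → (p, ba, YW$)
  read b, top Y: go to p, push ε → (p, a, W$)
  read a, top W: go to p, push VW → (p, ε, VW$)
  ε-move, top V: go to r, push YV → (r, ε, YVW$)
All input consumed; M is in state r.

r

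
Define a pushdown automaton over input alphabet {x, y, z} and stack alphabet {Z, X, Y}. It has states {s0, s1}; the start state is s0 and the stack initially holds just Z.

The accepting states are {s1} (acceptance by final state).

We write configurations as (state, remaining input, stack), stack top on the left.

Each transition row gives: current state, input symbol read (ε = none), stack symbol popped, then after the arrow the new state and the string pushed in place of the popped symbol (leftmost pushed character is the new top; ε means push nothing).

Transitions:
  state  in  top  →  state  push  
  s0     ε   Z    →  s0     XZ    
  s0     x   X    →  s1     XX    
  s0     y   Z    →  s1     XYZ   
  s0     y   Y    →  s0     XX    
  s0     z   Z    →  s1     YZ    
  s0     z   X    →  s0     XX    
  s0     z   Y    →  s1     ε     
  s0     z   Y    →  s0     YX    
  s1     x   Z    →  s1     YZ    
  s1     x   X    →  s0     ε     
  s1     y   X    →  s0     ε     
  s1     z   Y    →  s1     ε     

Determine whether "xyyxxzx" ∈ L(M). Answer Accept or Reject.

Reject

No computation consumes all input and reaches a final state.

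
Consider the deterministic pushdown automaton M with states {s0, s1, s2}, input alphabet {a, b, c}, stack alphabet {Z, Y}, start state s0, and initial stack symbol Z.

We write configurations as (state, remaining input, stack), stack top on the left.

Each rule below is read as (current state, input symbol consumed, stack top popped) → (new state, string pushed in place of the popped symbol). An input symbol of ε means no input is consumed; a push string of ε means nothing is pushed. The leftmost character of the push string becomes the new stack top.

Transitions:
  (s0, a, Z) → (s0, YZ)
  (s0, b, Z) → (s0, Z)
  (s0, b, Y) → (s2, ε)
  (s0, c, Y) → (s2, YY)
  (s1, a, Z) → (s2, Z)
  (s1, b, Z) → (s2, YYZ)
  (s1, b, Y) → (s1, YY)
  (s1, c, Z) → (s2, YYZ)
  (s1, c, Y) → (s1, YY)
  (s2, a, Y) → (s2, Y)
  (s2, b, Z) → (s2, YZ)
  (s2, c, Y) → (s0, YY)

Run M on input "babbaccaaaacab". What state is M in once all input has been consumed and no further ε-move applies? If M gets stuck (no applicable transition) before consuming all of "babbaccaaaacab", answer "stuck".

stuck

(s0, babbaccaaaacab, Z)
  read b, top Z: go to s0, push Z → (s0, abbaccaaaacab, Z)
  read a, top Z: go to s0, push YZ → (s0, bbaccaaaacab, YZ)
  read b, top Y: go to s2, push ε → (s2, baccaaaacab, Z)
  read b, top Z: go to s2, push YZ → (s2, accaaaacab, YZ)
  read a, top Y: go to s2, push Y → (s2, ccaaaacab, YZ)
  read c, top Y: go to s0, push YY → (s0, caaaacab, YYZ)
  read c, top Y: go to s2, push YY → (s2, aaaacab, YYYZ)
  read a, top Y: go to s2, push Y → (s2, aaacab, YYYZ)
  read a, top Y: go to s2, push Y → (s2, aacab, YYYZ)
  read a, top Y: go to s2, push Y → (s2, acab, YYYZ)
  read a, top Y: go to s2, push Y → (s2, cab, YYYZ)
  read c, top Y: go to s0, push YY → (s0, ab, YYYYZ)
No transition for (s0, a, top Y); M blocks with input ab remaining.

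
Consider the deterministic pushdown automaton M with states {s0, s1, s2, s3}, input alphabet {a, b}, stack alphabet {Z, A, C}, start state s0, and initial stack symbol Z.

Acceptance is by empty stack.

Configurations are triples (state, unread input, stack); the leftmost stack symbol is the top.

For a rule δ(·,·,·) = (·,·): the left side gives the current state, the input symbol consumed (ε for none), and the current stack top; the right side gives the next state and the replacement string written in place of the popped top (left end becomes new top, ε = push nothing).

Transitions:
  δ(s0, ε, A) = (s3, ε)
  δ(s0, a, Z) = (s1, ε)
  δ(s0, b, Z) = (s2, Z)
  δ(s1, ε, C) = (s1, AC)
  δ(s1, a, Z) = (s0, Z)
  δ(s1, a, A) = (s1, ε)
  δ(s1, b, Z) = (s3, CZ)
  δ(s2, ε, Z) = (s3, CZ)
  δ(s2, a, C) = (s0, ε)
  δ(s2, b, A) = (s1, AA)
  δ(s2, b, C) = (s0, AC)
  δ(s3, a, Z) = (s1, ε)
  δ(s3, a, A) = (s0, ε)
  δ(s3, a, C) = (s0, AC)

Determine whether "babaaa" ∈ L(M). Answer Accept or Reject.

(s0, babaaa, Z)
  read b, top Z: go to s2, push Z → (s2, abaaa, Z)
  ε-move, top Z: go to s3, push CZ → (s3, abaaa, CZ)
  read a, top C: go to s0, push AC → (s0, baaa, ACZ)
  ε-move, top A: go to s3, push ε → (s3, baaa, CZ)
No transition applies at (s3, baaa, CZ); input not fully consumed.

Reject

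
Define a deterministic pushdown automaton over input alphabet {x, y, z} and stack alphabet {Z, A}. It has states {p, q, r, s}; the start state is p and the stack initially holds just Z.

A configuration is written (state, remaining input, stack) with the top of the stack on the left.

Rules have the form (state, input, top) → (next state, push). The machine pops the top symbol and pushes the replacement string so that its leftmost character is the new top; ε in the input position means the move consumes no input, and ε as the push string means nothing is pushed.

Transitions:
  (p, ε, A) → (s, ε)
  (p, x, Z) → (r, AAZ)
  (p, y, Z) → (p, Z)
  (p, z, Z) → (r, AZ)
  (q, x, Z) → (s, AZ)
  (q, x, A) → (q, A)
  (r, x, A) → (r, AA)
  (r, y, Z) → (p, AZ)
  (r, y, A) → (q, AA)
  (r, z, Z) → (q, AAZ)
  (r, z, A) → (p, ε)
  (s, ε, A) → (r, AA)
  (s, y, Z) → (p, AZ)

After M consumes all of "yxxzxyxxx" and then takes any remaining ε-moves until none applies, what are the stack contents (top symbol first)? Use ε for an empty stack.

(p, yxxzxyxxx, Z)
  read y, top Z: go to p, push Z → (p, xxzxyxxx, Z)
  read x, top Z: go to r, push AAZ → (r, xzxyxxx, AAZ)
  read x, top A: go to r, push AA → (r, zxyxxx, AAAZ)
  read z, top A: go to p, push ε → (p, xyxxx, AAZ)
  ε-move, top A: go to s, push ε → (s, xyxxx, AZ)
  ε-move, top A: go to r, push AA → (r, xyxxx, AAZ)
  read x, top A: go to r, push AA → (r, yxxx, AAAZ)
  read y, top A: go to q, push AA → (q, xxx, AAAAZ)
  read x, top A: go to q, push A → (q, xx, AAAAZ)
  read x, top A: go to q, push A → (q, x, AAAAZ)
  read x, top A: go to q, push A → (q, ε, AAAAZ)
All input consumed in state q with stack AAAAZ.

AAAAZ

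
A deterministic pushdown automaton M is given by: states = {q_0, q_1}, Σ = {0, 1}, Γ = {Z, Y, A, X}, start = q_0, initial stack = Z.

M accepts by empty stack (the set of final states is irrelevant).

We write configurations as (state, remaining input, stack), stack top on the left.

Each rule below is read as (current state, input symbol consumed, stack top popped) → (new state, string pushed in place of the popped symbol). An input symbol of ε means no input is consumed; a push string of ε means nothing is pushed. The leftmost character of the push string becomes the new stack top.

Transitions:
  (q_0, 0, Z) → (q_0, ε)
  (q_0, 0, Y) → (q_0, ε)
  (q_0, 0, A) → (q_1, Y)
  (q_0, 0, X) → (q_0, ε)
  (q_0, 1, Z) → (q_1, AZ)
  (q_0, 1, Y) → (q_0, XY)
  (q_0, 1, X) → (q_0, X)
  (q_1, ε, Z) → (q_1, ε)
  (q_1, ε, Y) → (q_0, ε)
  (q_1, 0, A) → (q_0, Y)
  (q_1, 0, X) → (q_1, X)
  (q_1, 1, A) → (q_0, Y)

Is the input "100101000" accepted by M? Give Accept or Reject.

(q_0, 100101000, Z) ⊢ (q_1, 00101000, AZ) ⊢ (q_0, 0101000, YZ) ⊢ (q_0, 101000, Z) ⊢ (q_1, 01000, AZ) ⊢ (q_0, 1000, YZ) ⊢ (q_0, 000, XYZ) ⊢ (q_0, 00, YZ) ⊢ (q_0, 0, Z) ⊢ (q_0, ε, ε)
All input consumed and the stack is empty.

Accept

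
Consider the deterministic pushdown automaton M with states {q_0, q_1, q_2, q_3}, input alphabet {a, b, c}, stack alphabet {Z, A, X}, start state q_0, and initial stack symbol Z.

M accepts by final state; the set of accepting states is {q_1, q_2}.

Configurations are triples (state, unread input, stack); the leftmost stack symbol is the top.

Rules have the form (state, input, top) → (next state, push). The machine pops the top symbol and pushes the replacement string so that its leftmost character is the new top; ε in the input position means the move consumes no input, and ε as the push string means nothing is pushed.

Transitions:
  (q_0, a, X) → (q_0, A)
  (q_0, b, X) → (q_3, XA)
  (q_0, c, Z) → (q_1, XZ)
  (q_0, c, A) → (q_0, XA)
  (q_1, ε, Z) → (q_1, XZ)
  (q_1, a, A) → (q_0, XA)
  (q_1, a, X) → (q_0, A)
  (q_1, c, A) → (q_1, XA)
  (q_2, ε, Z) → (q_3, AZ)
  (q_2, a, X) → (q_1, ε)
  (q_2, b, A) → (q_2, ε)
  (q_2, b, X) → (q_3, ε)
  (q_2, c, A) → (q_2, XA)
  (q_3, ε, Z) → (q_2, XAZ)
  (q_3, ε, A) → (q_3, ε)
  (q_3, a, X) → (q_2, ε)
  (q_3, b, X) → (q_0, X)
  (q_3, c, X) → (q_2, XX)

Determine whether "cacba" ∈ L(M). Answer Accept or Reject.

Accept

(q_0, cacba, Z)
  read c, top Z: go to q_1, push XZ → (q_1, acba, XZ)
  read a, top X: go to q_0, push A → (q_0, cba, AZ)
  read c, top A: go to q_0, push XA → (q_0, ba, XAZ)
  read b, top X: go to q_3, push XA → (q_3, a, XAAZ)
  read a, top X: go to q_2, push ε → (q_2, ε, AAZ)
All input consumed; state q_2 ∈ F.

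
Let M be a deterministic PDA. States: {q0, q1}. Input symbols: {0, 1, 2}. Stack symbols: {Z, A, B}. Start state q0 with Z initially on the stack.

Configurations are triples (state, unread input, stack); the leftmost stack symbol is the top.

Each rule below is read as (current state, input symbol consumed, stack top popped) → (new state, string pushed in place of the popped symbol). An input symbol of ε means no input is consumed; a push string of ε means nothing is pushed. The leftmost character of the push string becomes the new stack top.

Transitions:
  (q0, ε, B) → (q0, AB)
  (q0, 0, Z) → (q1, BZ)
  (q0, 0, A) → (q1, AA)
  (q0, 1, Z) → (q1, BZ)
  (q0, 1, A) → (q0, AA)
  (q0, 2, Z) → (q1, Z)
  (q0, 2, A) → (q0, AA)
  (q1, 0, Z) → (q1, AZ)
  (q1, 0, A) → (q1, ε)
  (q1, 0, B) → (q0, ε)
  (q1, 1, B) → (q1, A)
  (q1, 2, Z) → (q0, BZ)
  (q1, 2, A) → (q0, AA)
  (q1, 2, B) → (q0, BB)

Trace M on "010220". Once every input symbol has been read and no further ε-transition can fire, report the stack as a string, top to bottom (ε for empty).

AAABZ

(q0, 010220, Z)
  read 0, top Z: go to q1, push BZ → (q1, 10220, BZ)
  read 1, top B: go to q1, push A → (q1, 0220, AZ)
  read 0, top A: go to q1, push ε → (q1, 220, Z)
  read 2, top Z: go to q0, push BZ → (q0, 20, BZ)
  ε-move, top B: go to q0, push AB → (q0, 20, ABZ)
  read 2, top A: go to q0, push AA → (q0, 0, AABZ)
  read 0, top A: go to q1, push AA → (q1, ε, AAABZ)
All input consumed in state q1 with stack AAABZ.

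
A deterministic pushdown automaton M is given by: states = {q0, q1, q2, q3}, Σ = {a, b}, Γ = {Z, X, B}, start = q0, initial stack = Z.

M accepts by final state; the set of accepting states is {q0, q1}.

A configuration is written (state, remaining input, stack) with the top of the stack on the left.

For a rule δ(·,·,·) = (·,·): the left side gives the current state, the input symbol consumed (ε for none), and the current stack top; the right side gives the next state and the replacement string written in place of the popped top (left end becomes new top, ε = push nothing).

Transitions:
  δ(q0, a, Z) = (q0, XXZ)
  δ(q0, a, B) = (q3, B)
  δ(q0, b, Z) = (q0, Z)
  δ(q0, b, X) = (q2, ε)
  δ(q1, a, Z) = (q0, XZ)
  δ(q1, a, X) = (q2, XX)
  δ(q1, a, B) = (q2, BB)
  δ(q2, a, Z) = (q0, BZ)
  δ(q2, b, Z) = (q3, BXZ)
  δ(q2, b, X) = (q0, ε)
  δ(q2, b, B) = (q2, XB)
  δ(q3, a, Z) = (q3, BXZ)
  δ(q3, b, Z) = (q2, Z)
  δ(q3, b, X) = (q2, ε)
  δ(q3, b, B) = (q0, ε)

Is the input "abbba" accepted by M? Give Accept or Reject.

(q0, abbba, Z)
  read a, top Z: go to q0, push XXZ → (q0, bbba, XXZ)
  read b, top X: go to q2, push ε → (q2, bba, XZ)
  read b, top X: go to q0, push ε → (q0, ba, Z)
  read b, top Z: go to q0, push Z → (q0, a, Z)
  read a, top Z: go to q0, push XXZ → (q0, ε, XXZ)
All input consumed; state q0 ∈ F.

Accept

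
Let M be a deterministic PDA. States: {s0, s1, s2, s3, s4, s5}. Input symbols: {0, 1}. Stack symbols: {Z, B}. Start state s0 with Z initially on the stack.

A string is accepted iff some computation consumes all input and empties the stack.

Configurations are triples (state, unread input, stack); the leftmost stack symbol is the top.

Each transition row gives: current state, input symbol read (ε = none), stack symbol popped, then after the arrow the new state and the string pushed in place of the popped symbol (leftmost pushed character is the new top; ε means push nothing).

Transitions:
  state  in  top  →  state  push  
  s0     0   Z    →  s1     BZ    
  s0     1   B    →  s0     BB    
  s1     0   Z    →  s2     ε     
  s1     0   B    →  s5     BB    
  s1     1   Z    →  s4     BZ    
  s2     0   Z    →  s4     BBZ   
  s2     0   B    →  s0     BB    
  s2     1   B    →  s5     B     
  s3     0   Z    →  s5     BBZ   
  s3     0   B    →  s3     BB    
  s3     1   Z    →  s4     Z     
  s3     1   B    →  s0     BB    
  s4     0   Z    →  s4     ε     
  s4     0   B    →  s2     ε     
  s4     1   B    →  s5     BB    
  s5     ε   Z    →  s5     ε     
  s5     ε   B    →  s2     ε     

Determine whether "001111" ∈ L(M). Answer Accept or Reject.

Reject

(s0, 001111, Z)
  read 0, top Z: go to s1, push BZ → (s1, 01111, BZ)
  read 0, top B: go to s5, push BB → (s5, 1111, BBZ)
  ε-move, top B: go to s2, push ε → (s2, 1111, BZ)
  read 1, top B: go to s5, push B → (s5, 111, BZ)
  ε-move, top B: go to s2, push ε → (s2, 111, Z)
No transition applies at (s2, 111, Z); input not fully consumed.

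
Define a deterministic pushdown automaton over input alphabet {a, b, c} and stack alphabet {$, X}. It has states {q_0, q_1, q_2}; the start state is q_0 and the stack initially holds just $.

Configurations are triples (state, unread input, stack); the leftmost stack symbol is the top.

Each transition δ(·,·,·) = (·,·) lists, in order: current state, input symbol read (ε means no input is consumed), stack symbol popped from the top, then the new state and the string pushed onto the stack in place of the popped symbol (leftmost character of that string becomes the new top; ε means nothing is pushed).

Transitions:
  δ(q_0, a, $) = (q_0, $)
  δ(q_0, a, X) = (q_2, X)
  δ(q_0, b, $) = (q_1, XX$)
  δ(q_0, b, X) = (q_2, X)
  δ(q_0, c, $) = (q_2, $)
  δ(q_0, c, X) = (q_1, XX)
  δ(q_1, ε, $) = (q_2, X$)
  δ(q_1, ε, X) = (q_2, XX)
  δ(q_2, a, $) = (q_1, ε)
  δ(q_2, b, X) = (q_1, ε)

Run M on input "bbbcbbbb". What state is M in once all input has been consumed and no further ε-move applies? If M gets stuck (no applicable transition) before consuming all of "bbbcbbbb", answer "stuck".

stuck

(q_0, bbbcbbbb, $)
  read b, top $: go to q_1, push XX$ → (q_1, bbcbbbb, XX$)
  ε-move, top X: go to q_2, push XX → (q_2, bbcbbbb, XXX$)
  read b, top X: go to q_1, push ε → (q_1, bcbbbb, XX$)
  ε-move, top X: go to q_2, push XX → (q_2, bcbbbb, XXX$)
  read b, top X: go to q_1, push ε → (q_1, cbbbb, XX$)
  ε-move, top X: go to q_2, push XX → (q_2, cbbbb, XXX$)
No transition for (q_2, c, top X); M blocks with input cbbbb remaining.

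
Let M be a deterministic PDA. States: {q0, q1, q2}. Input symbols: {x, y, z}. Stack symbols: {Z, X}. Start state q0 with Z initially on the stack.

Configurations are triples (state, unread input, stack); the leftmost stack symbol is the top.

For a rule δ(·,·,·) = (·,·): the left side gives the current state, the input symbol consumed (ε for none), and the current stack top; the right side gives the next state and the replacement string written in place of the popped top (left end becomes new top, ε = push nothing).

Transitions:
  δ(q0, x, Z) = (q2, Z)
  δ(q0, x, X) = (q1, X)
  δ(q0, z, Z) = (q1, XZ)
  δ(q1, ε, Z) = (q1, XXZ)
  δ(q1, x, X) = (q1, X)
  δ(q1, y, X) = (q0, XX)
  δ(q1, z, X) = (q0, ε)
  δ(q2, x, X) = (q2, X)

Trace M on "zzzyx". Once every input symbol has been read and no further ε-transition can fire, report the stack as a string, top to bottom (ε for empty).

XXZ

(q0, zzzyx, Z) ⊢ (q1, zzyx, XZ) ⊢ (q0, zyx, Z) ⊢ (q1, yx, XZ) ⊢ (q0, x, XXZ) ⊢ (q1, ε, XXZ)
All input consumed in state q1 with stack XXZ.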